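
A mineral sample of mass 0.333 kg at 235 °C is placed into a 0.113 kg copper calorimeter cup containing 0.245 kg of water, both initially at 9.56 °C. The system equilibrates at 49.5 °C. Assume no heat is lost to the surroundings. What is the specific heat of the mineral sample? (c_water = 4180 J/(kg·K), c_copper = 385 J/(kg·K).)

c ≈ 690 J/(kg·K)

Conservation of energy gives ΣQ = 0:
0.333·c·(49.5 − 235) + 0.245·4180·(49.5 − 9.56) + 0.113·385·(49.5 − 9.56) = 0
-61.77 c = -42640
c = -42640/-61.77 ≈ 690.3 J/(kg·K)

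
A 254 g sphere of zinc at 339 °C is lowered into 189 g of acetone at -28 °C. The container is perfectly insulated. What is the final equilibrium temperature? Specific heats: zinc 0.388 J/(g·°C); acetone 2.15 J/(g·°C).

T_f ≈ 43.6 °C

With ΣQ=0 the equilibrium temperature is the m·c-weighted mean:
T_f = (98.55×339 + 406.35×(-28)) / (98.55 + 406.35)
    = 22031 / 504.9 ≈ 43.63 °C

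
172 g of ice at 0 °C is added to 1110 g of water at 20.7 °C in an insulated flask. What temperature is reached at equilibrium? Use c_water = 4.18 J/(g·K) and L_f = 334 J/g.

T_f ≈ 7.2 °C

Net heat exchanged in the isolated system is zero:
latent heat to melt: 172·334 = 57448; warm the meltwater: 718.96 T; water: 4639.8(T − 20.7)
5358.8 T = 96044 − 57448 = 38596
T ≈ 7.20 °C. Since T > 0 °C, the all-ice-melts assumption holds.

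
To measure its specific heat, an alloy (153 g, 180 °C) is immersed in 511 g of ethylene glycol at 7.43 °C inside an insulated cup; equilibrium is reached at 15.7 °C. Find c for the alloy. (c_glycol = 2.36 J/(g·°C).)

c ≈ 0.397 J/(g·°C)

Let T be the final temperature. ΣQ_i = 0:
153×c×(15.7 − 180) + 511×2.36×(15.7 − 7.43) = 0
-25138 c = -9973.3
c = -9973.3/-25138 ≈ 0.3967 J/(g·°C)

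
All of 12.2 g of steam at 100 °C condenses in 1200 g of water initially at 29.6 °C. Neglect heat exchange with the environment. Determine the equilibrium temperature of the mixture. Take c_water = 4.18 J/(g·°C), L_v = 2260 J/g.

T_f ≈ 35.8 °C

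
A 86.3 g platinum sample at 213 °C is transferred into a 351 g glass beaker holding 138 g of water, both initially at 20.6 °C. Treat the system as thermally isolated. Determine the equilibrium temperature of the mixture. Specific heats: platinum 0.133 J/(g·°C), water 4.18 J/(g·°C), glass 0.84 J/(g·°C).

T_f ≈ 23.1 °C

Let T be the final temperature. ΣQ_i = 0:
86.3*0.133*(T − 213) + 138*4.18*(T − 20.6) + 351*0.84*(T − 20.6) = 0
11.48(T − 213) + 576.84(T − 20.6) + 294.84(T − 20.6) = 0
(11.48 + 576.84 + 294.84) T = 11.48*213 + 576.84*20.6 + 294.84*20.6
T = 20401 / 883.16 = 23.1 °C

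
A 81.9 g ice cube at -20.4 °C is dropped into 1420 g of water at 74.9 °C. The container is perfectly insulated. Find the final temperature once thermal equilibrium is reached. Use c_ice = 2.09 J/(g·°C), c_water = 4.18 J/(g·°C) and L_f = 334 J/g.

Conservation of energy gives ΣQ = 0:
warm ice to 0 °C: 81.9·2.09·(0 − (-20.4)) = 3491.9; latent heat to melt: 81.9·334 = 27355; meltwater 0→T: 81.9·4.18·T = 342.34 T; water: 5935.6(T − 74.9)
6277.9 T = 444576 − 30846 = 413730
T ≈ 65.90 °C. Since T > 0 °C, the all-ice-melts assumption holds.

T_f ≈ 65.9 °C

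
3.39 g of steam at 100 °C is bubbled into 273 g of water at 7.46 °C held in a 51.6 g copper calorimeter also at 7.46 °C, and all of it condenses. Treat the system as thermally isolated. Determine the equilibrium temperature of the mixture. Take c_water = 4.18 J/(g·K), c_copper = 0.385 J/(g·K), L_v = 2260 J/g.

Net heat exchanged in the isolated system is zero:
steam→water at 100 °C releases m L_v = 3.39·2260 = 7661.4; condensed water 100 °C→T: 14.17(T − 100); original water: 1141.1(T − 7.46); cup: 19.87(T − 7.46)
1175.2 T = 7661.4 + 1417 + 8661.1 = 17740
T ≈ 15.10 °C, under the boiling point, so the assumption holds.

T_f ≈ 15.1 °C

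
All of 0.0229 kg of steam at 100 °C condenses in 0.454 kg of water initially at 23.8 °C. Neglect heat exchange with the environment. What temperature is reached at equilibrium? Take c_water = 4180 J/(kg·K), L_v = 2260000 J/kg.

T_f ≈ 53.4 °C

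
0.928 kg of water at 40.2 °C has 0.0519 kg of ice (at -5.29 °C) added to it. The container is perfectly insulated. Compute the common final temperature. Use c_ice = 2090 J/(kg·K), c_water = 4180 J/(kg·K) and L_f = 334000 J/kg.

T_f ≈ 33.7 °C

Net heat exchanged in the isolated system is zero:
warm ice to 0 °C: 0.0519·2090·(0 − (-5.29)) = 573.81
  latent heat to melt: 0.0519·334000 = 17335
  meltwater 0→T: 0.0519·4180·T = 216.94 T
  water cools: 0.928·4180·(T − 40.2) = 3879(T − 40.2)
4096 T = 155937 − 17908 = 138029
T ≈ 33.70 °C — above 0 °C, consistent with complete melting.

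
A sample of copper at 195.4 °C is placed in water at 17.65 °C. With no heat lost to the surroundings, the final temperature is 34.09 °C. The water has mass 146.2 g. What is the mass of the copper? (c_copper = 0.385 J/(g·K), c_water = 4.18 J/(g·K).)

m ≈ 162 g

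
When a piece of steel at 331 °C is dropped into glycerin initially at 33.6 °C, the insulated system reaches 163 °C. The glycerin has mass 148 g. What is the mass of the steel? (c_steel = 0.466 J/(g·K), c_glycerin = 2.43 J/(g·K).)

Heat lost by the steel = heat gained by the glycerin:
m·0.466·(331 − 163) = 148·2.43·(163 − 33.6)
78.29 m = 46537  ⇒  m ≈ 594.4 g

m ≈ 594 g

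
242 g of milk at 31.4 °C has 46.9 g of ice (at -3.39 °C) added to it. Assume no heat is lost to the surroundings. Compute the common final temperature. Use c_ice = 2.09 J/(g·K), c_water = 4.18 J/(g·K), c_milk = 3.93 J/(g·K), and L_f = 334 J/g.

Conservation of energy gives ΣQ = 0:
ice -3.39→0 °C: 46.9·2.09·3.39 = 332.29; latent heat to melt: 46.9·334 = 15665; meltwater 0→T: 46.9·4.18·T = 196.04 T; milk: 951.06(T − 31.4)
1147.1 T = 29863 − 15997 = 13866
T ≈ 12.09 °C — above 0 °C, consistent with complete melting.

T_f ≈ 12.1 °C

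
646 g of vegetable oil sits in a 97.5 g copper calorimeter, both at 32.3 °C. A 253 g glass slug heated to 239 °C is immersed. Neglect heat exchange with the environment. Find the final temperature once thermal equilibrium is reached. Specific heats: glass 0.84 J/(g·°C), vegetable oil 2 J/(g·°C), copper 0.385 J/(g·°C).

T_f is the heat-capacity-weighted average of the initial temperatures:
T_f = (212.52×239 + 1292×32.3 + 37.54×32.3) / (212.52 + 1292 + 37.54)
    = 93736 / 1542.1 ≈ 60.79 °C

T_f ≈ 60.8 °C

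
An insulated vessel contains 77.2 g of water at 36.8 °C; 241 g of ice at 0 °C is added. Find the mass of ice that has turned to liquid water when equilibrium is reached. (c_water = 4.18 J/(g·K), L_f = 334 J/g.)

m_melted ≈ 35.6 g

Heat available from the water dropping to 0 °C: 77.2×4.18×36.8 = 11875 J.
To melt every bit of ice: 241×334 = 80494 J.
11875 J < 80494 J, so only part of the ice melts and the system sits at 0 °C.
m_melted×334 = 11875  ⇒  m_melted ≈ 35.55 g.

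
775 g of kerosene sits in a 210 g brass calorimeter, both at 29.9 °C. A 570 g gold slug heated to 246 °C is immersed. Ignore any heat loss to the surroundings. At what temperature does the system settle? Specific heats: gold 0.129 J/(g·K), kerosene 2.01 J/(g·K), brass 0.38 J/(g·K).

T_f ≈ 39.2 °C

Conservation of energy gives ΣQ = 0:
570×0.129×(T − 246) + 775×2.01×(T − 29.9) + 210×0.38×(T − 29.9) = 0
73.53(T − 246) + 1557.7(T − 29.9) + 79.8(T − 29.9) = 0
1711.1 T = 67051
T = 67051/1711.1 ≈ 39.19 °C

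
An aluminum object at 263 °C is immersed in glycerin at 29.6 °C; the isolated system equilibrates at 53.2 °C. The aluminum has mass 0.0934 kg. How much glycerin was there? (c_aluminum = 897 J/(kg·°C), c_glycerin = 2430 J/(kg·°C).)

m ≈ 0.306 kg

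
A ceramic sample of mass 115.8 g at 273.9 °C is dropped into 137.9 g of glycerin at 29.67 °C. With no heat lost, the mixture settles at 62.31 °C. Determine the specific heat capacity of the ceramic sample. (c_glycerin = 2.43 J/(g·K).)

Let T be the final temperature. ΣQ_i = 0:
115.8×c×(62.31 − 273.9) + 137.9×2.43×(62.31 − 29.67) = 0
-24502 c = -10938
c = -10938/-24502 ≈ 0.4464 J/(g·K)

c ≈ 0.446 J/(g·K)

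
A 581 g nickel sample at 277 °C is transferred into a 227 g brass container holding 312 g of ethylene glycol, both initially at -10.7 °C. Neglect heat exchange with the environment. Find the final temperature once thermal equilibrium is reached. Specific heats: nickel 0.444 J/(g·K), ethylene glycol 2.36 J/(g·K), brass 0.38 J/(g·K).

T_f ≈ 58.0 °C

Taking heat into each body as positive, Σ m c ΔT = 0:
581×0.444×(T − 277) + 312×2.36×(T − (-10.7)) + 227×0.38×(T − (-10.7)) = 0
257.96(T − 277) + 736.32(T − (-10.7)) + 86.26(T − (-10.7)) = 0
1080.5 T = 62654
T = 62654 / 1080.5 = 58 °C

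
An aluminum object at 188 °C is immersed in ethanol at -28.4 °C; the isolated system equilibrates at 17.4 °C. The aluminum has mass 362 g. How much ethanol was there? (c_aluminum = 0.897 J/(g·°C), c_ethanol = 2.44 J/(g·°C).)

Heat lost by the aluminum = heat gained by the ethanol:
362·0.897·(188 − 17.4) = m·2.44·(17.4 − (-28.4))
111.75 m = 55396  ⇒  m ≈ 495.7 g

m ≈ 496 g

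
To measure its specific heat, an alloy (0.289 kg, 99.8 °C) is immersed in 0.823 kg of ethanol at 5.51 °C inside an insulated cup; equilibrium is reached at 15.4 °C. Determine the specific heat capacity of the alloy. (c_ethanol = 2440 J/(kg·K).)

c ≈ 814 J/(kg·K)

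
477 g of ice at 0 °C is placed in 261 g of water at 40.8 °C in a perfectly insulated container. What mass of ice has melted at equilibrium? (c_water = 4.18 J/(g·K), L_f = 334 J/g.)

m_melted ≈ 133 g

Heat available from the water dropping to 0 °C: 261×4.18×40.8 = 44512 J.
Melting all 477 g of ice would need 477×334 = 159318 J.
That's not enough to melt it all — equilibrium is at 0 °C with ice remaining.
Mass melted = 44512/334 ≈ 133.3 g.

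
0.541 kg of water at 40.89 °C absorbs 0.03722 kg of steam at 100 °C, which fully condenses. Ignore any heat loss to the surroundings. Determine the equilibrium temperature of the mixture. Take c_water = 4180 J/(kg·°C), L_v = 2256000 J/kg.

T_f ≈ 79.4 °C

Conservation of energy gives ΣQ = 0:
steam→water at 100 °C releases m L_v = 0.03722·2256000 = 83968
  condensed water 100 °C→T: 155.58(T − 100)
  original water: 2261.4(T − 40.89)
2417 T = 83968 + 15558 + 92468 = 191994
T ≈ 79.44 °C (< 100 °C, so full condensation is consistent).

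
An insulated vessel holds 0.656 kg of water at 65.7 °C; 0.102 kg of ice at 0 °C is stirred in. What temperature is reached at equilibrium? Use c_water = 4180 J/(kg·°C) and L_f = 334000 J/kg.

Sum of m c ΔT and latent-heat terms is zero:
fusion: m_ice L_f = 0.102×334000 = 34068
  warm the meltwater: 426.36 T
  water: 2742.1(T − 65.7)
3168.4 T = 180155 − 34068 = 146087
T ≈ 46.11 °C. Since T > 0 °C, the all-ice-melts assumption holds.

T_f ≈ 46.1 °C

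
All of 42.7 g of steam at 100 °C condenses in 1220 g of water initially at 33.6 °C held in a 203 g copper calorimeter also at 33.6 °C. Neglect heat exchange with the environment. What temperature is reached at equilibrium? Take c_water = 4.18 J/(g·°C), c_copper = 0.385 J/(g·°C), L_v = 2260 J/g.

T_f ≈ 53.8 °C

Heat gained plus heat lost sum to zero:
steam→water at 100 °C releases m L_v = 42.7·2260 = 96502
  condensate cools 100→T: 42.7·4.18·(T − 100) = 178.49(T − 100)
  original water: 5099.6(T − 33.6)
  copper cup: 203·0.385·(T − 33.6) = 78.16(T − 33.6)
5356.2 T = 96502 + 17849 + 173973 = 288323
T ≈ 53.83 °C — below 100 °C, confirming all the steam condensed.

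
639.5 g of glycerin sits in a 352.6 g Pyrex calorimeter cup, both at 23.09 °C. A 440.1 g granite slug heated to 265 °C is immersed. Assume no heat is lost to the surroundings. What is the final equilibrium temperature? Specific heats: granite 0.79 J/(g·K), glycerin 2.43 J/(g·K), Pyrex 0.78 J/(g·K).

Taking heat into each body as positive, Σ m c ΔT = 0:
440.1·0.79·(T − 265) + 639.5·2.43·(T − 23.09) + 352.6·0.78·(T − 23.09) = 0
347.68(T − 265) + 1554(T − 23.09) + 275.03(T − 23.09) = 0
(347.68 + 1554 + 275.03) T = 347.68·265 + 1554·23.09 + 275.03·23.09
T = 134367 / 2176.7 = 61.7 °C

T_f ≈ 61.7 °C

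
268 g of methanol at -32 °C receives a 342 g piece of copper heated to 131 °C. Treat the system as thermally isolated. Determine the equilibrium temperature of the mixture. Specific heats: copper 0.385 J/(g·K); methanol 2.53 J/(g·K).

T_f ≈ -5.5 °C

Net heat exchanged in the isolated system is zero:
342·0.385·(T − 131) + 268·2.53·(T − (-32)) = 0
809.71 T = -4448.5
T = -4448.5/809.71 ≈ -5.49 °C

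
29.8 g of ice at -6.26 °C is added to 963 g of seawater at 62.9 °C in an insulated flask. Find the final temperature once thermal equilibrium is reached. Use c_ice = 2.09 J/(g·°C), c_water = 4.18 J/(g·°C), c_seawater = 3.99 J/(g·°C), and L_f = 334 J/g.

T_f ≈ 58.3 °C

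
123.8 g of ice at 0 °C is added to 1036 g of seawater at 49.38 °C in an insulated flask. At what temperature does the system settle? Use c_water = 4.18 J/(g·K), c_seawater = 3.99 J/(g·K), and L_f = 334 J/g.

T_f ≈ 35.0 °C

Conservation of energy gives ΣQ = 0:
latent heat to melt: 123.8×334 = 41349; warm the meltwater: 517.48 T; seawater: 4133.6(T − 49.38)
4651.1 T = 204119 − 41349 = 162770
T ≈ 35.00 °C (positive, so assuming full melt was valid).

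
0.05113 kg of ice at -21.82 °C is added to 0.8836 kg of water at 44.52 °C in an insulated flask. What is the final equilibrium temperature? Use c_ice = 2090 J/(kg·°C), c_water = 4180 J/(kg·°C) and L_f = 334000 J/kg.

Heat gained plus heat lost sum to zero:
ice -21.82→0 °C: 0.05113×2090×21.82 = 2331.7; latent heat to melt: 0.05113×334000 = 17077; meltwater 0→T: 0.05113×4180×T = 213.72 T; water cools: 0.8836×4180×(T − 44.52) = 3693.4(T − 44.52)
3907.2 T = 164432 − 19409 = 145023
T ≈ 37.12 °C — above 0 °C, consistent with complete melting.

T_f ≈ 37.1 °C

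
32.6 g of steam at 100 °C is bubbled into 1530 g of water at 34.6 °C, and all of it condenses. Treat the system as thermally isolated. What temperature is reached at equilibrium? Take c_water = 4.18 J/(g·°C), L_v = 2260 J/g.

Sum of m c ΔT and latent-heat terms is zero:
steam→water at 100 °C releases m L_v = 32.6×2260 = 73676
  condensed water 100 °C→T: 136.27(T − 100)
  original water: 6395.4(T − 34.6)
6531.7 T = 73676 + 13627 + 221281 = 308584
T ≈ 47.24 °C (< 100 °C, so full condensation is consistent).

T_f ≈ 47.2 °C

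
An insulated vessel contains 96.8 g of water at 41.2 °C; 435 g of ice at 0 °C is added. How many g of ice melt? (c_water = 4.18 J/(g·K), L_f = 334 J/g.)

Heat available from the water dropping to 0 °C: 96.8·4.18·41.2 = 16671 J.
To melt every bit of ice: 435·334 = 145290 J.
16671 J < 145290 J, so only part of the ice melts and the system sits at 0 °C.
m_melt = 16671 / L_f = 49.91 g.

m_melted ≈ 49.9 g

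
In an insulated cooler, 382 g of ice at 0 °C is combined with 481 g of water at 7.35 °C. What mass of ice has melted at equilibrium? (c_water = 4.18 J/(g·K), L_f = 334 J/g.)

Heat available from the water dropping to 0 °C: 481·4.18·7.35 = 14778 J.
To melt every bit of ice: 382·334 = 127588 J.
That's not enough to melt it all — equilibrium is at 0 °C with ice remaining.
m_melted·334 = 14778  ⇒  m_melted ≈ 44.24 g.

m_melted ≈ 44.2 g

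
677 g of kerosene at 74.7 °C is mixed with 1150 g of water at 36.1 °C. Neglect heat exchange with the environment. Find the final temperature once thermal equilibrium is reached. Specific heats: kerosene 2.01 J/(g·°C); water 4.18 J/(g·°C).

T_f ≈ 44.6 °C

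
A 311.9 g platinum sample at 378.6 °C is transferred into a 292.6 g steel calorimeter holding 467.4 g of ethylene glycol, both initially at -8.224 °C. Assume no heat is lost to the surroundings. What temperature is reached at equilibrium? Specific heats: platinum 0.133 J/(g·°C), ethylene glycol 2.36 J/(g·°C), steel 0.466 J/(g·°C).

T_f ≈ 4.3 °C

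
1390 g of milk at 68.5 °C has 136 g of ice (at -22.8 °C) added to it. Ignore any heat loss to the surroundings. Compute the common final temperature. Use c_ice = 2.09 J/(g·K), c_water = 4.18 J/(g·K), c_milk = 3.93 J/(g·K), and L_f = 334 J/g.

T_f ≈ 53.4 °C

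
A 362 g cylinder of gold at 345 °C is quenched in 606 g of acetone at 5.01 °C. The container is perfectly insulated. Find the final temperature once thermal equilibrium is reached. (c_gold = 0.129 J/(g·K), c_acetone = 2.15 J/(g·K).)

Heat gained plus heat lost sum to zero:
362·0.129·(T − 345) + 606·2.15·(T − 5.01) = 0
(46.7 + 1302.9) T = 46.7·345 + 1302.9·5.01
T = 22638/1349.6 ≈ 16.77 °C

T_f ≈ 16.8 °C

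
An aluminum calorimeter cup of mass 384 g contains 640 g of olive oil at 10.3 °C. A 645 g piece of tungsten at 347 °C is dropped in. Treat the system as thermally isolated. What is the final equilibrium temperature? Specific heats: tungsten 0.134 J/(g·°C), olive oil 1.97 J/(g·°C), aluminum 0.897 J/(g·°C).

T_f ≈ 27.5 °C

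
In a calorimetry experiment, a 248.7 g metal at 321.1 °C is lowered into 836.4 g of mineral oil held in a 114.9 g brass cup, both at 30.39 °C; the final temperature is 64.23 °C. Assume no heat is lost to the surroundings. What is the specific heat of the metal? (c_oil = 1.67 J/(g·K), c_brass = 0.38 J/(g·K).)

c ≈ 0.763 J/(g·K)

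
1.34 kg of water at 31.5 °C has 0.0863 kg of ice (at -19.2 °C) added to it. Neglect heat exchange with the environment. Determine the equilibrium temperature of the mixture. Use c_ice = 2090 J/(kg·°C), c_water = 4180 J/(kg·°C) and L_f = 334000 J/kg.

T_f ≈ 24.2 °C

Setting the total heat transfer to zero:
warm ice to 0 °C: 0.0863×2090×(0 − (-19.2)) = 3463; latent heat to melt: 0.0863×334000 = 28824; meltwater 0→T: 0.0863×4180×T = 360.73 T; water cools: 1.34×4180×(T − 31.5) = 5601.2(T − 31.5)
5961.9 T = 176438 − 32287 = 144151
T ≈ 24.18 °C. Since T > 0 °C, the all-ice-melts assumption holds.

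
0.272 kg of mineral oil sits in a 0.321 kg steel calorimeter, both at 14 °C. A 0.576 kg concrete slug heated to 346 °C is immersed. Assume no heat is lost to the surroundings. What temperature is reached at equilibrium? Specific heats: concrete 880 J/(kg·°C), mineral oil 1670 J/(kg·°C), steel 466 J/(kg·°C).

Conservation of energy gives ΣQ = 0:
0.576·880·(T − 346) + 0.272·1670·(T − 14) + 0.321·466·(T − 14) = 0
1110.7 T = 183834
T ≈ 165.51 °C

T_f ≈ 165.5 °C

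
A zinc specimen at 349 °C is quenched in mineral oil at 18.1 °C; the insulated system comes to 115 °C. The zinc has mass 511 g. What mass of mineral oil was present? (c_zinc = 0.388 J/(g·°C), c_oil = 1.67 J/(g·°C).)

Let T be the final temperature. ΣQ_i = 0:
511×0.388×(115 − 349) + m×1.67×(115 − 18.1) = 0
161.82 m = 46395
m = 46395/161.82 ≈ 286.7 g

m ≈ 287 g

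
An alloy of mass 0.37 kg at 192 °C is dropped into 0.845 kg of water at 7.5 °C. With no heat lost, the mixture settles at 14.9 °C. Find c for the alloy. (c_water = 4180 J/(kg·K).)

c ≈ 399 J/(kg·K)

Heat gained plus heat lost sum to zero:
0.37·c·(14.9 − 192) + 0.845·4180·(14.9 − 7.5) = 0
-65.53 c = -26138
c = -26138/-65.53 ≈ 398.9 J/(kg·K)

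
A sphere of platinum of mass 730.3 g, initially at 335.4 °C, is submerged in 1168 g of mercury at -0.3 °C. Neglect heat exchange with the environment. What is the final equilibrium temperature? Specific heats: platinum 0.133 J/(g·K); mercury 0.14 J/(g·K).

T_f ≈ 124.8 °C

With ΣQ=0 the equilibrium temperature is the m·c-weighted mean:
T_f = (97.13·335.4 + 163.52·(-0.3)) / (97.13 + 163.52)
    = 32528 / 260.65 ≈ 124.80 °C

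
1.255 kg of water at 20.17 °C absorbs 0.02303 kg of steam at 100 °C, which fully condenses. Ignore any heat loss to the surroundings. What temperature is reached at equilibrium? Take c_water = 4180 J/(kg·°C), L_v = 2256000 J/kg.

T_f ≈ 31.3 °C

Energy conservation, ΣQ = 0:
condense steam: −0.02303·2256000 = −51956; condensed water 100 °C→T: 96.27(T − 100); water warms: 1.255·4180·(T − 20.17) = 5245.9(T − 20.17)
5342.2 T = 51956 + 9626.5 + 105810 = 167392
T ≈ 31.33 °C — below 100 °C, confirming all the steam condensed.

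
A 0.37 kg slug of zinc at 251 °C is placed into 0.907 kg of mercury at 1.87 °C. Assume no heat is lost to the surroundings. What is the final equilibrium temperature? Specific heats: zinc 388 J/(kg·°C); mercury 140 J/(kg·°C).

T_f ≈ 134.1 °C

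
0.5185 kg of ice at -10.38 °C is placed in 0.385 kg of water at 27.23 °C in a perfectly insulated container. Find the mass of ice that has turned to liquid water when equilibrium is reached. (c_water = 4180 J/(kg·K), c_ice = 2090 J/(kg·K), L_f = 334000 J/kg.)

m_melted ≈ 0.0975 kg

Cooling the water to 0 °C releases 0.385·4180·27.23 = 43821 J.
Of that, 0.5185·2090·10.38 = 11248 J goes to bring the ice to 0 °C, leaving 32573 J.
Fully melting the ice requires m_ice L_f = 0.5185·334000 = 173179 J.
That's not enough to melt it all — equilibrium is at 0 °C with ice remaining.
m_melt = 32573 / L_f = 0.09752 kg.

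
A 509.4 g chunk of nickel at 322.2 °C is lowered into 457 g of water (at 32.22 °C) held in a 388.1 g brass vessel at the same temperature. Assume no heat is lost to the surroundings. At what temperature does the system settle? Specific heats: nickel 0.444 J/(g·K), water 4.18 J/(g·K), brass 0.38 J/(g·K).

Taking heat into each body as positive, Σ m c ΔT = 0:
509.4*0.444*(T − 322.2) + 457*4.18*(T − 32.22) + 388.1*0.38*(T − 32.22) = 0
2283.9 T = 139173
T = 139173 / 2283.9 = 60.9 °C

T_f ≈ 60.9 °C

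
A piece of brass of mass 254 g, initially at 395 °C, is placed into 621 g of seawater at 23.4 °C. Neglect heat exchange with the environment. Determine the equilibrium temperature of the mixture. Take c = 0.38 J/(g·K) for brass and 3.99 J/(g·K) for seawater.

T_f ≈ 37.3 °C

Conservation of energy gives ΣQ = 0:
254·0.38·(T − 395) + 621·3.99·(T − 23.4) = 0
96.52(T − 395) + 2477.8(T − 23.4) = 0
2574.3 T = 96106
T = 96106/2574.3 ≈ 37.33 °C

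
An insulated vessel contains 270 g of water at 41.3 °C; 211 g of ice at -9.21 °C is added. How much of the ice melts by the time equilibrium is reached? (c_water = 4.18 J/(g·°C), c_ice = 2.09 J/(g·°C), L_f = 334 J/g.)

Heat available from the water dropping to 0 °C: 270×4.18×41.3 = 46611 J.
Warming the ice to 0 °C takes 211×2.09×9.21 = 4061.5 J, leaving 42550 J for melting.
To melt every bit of ice: 211×334 = 70474 J.
That's not enough to melt it all — equilibrium is at 0 °C with ice remaining.
m_melt = 42550 / L_f = 127.4 g.

m_melted ≈ 127 g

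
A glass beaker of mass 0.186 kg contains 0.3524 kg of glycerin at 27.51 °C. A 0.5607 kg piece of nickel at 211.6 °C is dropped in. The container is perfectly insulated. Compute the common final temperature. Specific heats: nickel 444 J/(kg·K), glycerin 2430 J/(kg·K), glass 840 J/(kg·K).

T_f ≈ 63.8 °C

With ΣQ=0 the equilibrium temperature is the m·c-weighted mean:
T_f = (248.95*211.6 + 856.33*27.51 + 156.24*27.51) / (248.95 + 856.33 + 156.24)
    = 80534 / 1261.5 ≈ 63.84 °C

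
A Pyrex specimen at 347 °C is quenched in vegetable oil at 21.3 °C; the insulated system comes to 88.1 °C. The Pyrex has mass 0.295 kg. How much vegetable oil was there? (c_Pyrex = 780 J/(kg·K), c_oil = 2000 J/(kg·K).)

m ≈ 0.446 kg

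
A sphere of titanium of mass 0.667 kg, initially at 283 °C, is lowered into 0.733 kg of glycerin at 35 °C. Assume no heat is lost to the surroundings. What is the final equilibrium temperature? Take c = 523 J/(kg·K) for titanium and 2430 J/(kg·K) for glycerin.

|Q_titanium| = |Q_glycerin|:
0.667·523·(283 − T) = 0.733·2430·(T − 35)
348.84(283 − T) = 1781.2(T − 35)
2130 T = 161064  ⇒  T ≈ 75.62 °C

T_f ≈ 75.6 °C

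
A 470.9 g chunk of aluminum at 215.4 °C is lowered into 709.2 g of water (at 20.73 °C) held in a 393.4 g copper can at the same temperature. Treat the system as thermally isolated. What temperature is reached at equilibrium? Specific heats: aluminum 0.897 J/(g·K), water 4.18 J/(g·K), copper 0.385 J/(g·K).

Energy conservation, ΣQ = 0:
470.9×0.897×(T − 215.4) + 709.2×4.18×(T − 20.73) + 393.4×0.385×(T − 20.73) = 0
422.4(T − 215.4) + 2964.5(T − 20.73) + 151.46(T − 20.73) = 0
(422.4 + 2964.5 + 151.46) T = 422.4×215.4 + 2964.5×20.73 + 151.46×20.73
T ≈ 43.97 °C

T_f ≈ 44.0 °C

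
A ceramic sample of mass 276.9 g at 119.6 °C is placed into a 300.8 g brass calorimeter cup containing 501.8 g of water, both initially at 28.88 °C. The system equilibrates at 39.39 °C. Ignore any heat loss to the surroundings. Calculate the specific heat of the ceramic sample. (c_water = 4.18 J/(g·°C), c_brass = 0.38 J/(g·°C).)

c ≈ 1.05 J/(g·°C)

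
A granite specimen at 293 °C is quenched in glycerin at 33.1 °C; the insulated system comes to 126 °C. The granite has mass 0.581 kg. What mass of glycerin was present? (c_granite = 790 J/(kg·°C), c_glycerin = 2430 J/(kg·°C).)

m ≈ 0.34 kg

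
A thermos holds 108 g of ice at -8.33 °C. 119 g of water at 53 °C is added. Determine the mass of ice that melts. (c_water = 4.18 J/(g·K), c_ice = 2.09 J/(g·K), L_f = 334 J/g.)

m_melted ≈ 73.3 g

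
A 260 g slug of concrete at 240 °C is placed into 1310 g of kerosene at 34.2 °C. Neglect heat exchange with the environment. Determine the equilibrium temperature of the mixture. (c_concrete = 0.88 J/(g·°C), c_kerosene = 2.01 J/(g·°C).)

T_f ≈ 50.7 °C

T_f is the heat-capacity-weighted average of the initial temperatures:
T_f = (228.8*240 + 2633.1*34.2) / (228.8 + 2633.1)
    = 144964 / 2861.9 ≈ 50.65 °C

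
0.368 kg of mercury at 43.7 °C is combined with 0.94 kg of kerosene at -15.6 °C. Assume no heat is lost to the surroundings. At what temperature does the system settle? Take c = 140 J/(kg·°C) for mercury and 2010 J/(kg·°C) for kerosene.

T_f ≈ -14.0 °C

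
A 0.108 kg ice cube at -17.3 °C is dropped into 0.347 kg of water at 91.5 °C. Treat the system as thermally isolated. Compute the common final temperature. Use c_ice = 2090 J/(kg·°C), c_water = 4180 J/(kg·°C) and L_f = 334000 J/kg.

T_f ≈ 48.8 °C

Taking heat into each body as positive, Σ m c ΔT = 0:
ice -17.3→0 °C: 0.108×2090×17.3 = 3905; latent heat to melt: 0.108×334000 = 36072; meltwater 0→T: 0.108×4180×T = 451.44 T; water cools: 0.347×4180×(T − 91.5) = 1450.5(T − 91.5)
1901.9 T = 132717 − 39977 = 92740
T ≈ 48.76 °C (positive, so assuming full melt was valid).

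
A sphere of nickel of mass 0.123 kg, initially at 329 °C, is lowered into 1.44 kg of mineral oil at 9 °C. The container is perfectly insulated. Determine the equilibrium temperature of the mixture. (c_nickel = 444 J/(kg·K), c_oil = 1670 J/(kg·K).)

T_f ≈ 16.1 °C

With ΣQ=0 the equilibrium temperature is the m·c-weighted mean:
T_f = (54.61*329 + 2404.8*9) / (54.61 + 2404.8)
    = 39611 / 2459.4 ≈ 16.11 °C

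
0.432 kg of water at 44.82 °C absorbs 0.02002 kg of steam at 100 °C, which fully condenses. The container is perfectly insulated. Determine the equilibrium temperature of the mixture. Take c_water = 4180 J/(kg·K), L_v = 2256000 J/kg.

Heat gained plus heat lost sum to zero:
steam→water at 100 °C releases m L_v = 0.02002×2256000 = 45165; condensed water 100 °C→T: 83.68(T − 100); water warms: 0.432×4180×(T − 44.82) = 1805.8(T − 44.82)
1889.4 T = 45165 + 8368.4 + 80934 = 134468
T ≈ 71.17 °C — below 100 °C, confirming all the steam condensed.

T_f ≈ 71.2 °C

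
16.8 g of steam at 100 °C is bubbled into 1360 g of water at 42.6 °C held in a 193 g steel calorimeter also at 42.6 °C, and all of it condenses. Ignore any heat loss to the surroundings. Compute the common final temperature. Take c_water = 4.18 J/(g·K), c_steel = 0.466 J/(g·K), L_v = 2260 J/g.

T_f ≈ 49.8 °C

Energy balance with sensible and latent terms:
steam→water at 100 °C releases m L_v = 16.8·2260 = 37968
  condensed water 100 °C→T: 70.22(T − 100)
  original water: 5684.8(T − 42.6)
  steel cup: 193·0.466·(T − 42.6) = 89.94(T − 42.6)
5845 T = 37968 + 7022.4 + 246004 = 290994
T ≈ 49.79 °C (< 100 °C, so full condensation is consistent).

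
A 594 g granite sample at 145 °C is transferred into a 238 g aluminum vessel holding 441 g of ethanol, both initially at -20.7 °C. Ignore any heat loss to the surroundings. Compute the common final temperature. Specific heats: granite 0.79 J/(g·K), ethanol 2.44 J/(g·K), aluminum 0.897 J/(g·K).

T_f ≈ 23.5 °C

Conservation of energy gives ΣQ = 0:
594*0.79*(T − 145) + 441*2.44*(T − (-20.7)) + 238*0.897*(T − (-20.7)) = 0
(469.26 + 1076 + 213.49) T = 469.26*145 + 1076*(-20.7) + 213.49*(-20.7)
T = 41350/1758.8 ≈ 23.51 °C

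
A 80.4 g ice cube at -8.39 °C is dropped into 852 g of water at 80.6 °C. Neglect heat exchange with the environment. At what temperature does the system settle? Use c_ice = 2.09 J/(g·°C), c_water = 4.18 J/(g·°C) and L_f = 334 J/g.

T_f ≈ 66.4 °C

Sum of m c ΔT and latent-heat terms is zero:
ice -8.39→0 °C: 80.4×2.09×8.39 = 1409.8
  melt ice: 80.4×334 = 26854
  warm the meltwater: 336.07 T
  water: 3561.4(T − 80.6)
3897.4 T = 287046 − 28263 = 258782
T ≈ 66.40 °C. Since T > 0 °C, the all-ice-melts assumption holds.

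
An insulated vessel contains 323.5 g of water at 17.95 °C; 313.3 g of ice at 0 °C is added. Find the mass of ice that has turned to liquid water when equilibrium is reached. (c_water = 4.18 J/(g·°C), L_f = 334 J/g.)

m_melted ≈ 72.7 g

Cooling the water to 0 °C releases 323.5×4.18×17.95 = 24273 J.
Melting all 313.3 g of ice would need 313.3×334 = 104642 J.
That's not enough to melt it all — equilibrium is at 0 °C with ice remaining.
m_melt = 24273 / L_f = 72.67 g.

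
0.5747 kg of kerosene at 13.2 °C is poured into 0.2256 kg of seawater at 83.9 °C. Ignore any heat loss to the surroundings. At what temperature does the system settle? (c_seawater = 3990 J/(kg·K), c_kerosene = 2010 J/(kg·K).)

Heat lost by the seawater equals heat gained by the kerosene:
0.2256×3990×(83.9 − T) = 0.5747×2010×(T − 13.2)
900.14(83.9 − T) = 1155.1(T − 13.2)
2055.3 T = 90770  ⇒  T ≈ 44.16 °C

T_f ≈ 44.2 °C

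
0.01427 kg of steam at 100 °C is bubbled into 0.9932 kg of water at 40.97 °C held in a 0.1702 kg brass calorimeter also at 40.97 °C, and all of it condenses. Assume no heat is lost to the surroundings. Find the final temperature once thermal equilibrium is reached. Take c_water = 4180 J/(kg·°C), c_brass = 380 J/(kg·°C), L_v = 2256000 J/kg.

T_f ≈ 49.3 °C

Conservation of energy gives ΣQ = 0:
steam→water at 100 °C releases m L_v = 0.01427·2256000 = 32193
  condensate cools 100→T: 0.01427·4180·(T − 100) = 59.65(T − 100)
  water warms: 0.9932·4180·(T − 40.97) = 4151.6(T − 40.97)
  brass cup: 0.1702·380·(T − 40.97) = 64.68(T − 40.97)
4275.9 T = 32193 + 5964.9 + 172740 = 210898
T ≈ 49.32 °C, under the boiling point, so the assumption holds.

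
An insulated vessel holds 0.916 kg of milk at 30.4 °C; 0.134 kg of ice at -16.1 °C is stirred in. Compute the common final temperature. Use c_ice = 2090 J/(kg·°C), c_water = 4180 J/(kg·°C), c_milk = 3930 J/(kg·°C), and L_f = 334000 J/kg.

T_f ≈ 14.5 °C

Setting the total heat transfer to zero:
ice -16.1→0 °C: 0.134·2090·16.1 = 4509
  melt ice: 0.134·334000 = 44756
  meltwater 0→T: 0.134·4180·T = 560.12 T
  milk cools: 0.916·3930·(T − 30.4) = 3599.9(T − 30.4)
4160 T = 109436 − 49265 = 60171
T ≈ 14.46 °C — above 0 °C, consistent with complete melting.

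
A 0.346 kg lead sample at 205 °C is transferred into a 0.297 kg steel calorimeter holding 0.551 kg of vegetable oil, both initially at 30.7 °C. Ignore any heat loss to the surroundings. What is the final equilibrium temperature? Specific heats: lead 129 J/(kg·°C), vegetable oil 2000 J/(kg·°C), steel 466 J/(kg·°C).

T_f ≈ 36.8 °C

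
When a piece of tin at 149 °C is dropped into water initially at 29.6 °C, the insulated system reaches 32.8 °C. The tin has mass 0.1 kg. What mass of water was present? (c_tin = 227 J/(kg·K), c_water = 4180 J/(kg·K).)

m ≈ 0.197 kg

Heat lost by the tin = heat gained by the water:
0.1·227·(149 − 32.8) = m·4180·(32.8 − 29.6)
13376 m = 2637.7  ⇒  m ≈ 0.1972 kg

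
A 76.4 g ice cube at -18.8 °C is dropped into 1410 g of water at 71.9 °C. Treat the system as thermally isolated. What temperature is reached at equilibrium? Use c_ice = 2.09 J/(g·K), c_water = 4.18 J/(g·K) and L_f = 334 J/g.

T_f ≈ 63.6 °C

Energy conservation, ΣQ = 0:
warm ice to 0 °C: 76.4·2.09·(0 − (-18.8)) = 3001.9
  melt ice: 76.4·334 = 25518
  warm the meltwater: 319.35 T
  water cools: 1410·4.18·(T − 71.9) = 5893.8(T − 71.9)
6213.2 T = 423764 − 28520 = 395245
T ≈ 63.61 °C — above 0 °C, consistent with complete melting.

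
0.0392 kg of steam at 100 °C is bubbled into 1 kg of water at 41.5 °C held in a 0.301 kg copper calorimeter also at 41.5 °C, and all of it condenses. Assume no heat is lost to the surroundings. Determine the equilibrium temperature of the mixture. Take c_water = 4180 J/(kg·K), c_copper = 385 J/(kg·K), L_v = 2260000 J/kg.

T_f ≈ 63.5 °C

Sum of m c ΔT and latent-heat terms is zero:
steam→water at 100 °C releases m L_v = 0.0392·2260000 = 88592
  condensed water 100 °C→T: 163.86(T − 100)
  original water: 4180(T − 41.5)
  cup: 115.88(T − 41.5)
4459.7 T = 88592 + 16386 + 178279 = 283257
T ≈ 63.51 °C (< 100 °C, so full condensation is consistent).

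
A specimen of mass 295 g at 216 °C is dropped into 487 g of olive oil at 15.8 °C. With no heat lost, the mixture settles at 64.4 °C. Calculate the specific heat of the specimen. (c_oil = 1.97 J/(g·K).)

Heat lost by the specimen = heat gained by the oil:
295×c×(216 − 64.4) = 487×1.97×(64.4 − 15.8)
44722 c = 46626  ⇒  c ≈ 1.043 J/(g·K)

c ≈ 1.04 J/(g·K)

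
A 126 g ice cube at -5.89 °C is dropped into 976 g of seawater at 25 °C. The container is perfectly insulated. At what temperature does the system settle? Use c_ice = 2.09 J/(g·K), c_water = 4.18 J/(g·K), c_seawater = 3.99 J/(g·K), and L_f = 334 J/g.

Net heat exchanged in the isolated system is zero:
ice -5.89→0 °C: 126×2.09×5.89 = 1551.1; fusion: m_ice L_f = 126×334 = 42084; warm the meltwater: 526.68 T; seawater: 3894.2(T − 25)
4420.9 T = 97356 − 43635 = 53721
T ≈ 12.15 °C (positive, so assuming full melt was valid).

T_f ≈ 12.2 °C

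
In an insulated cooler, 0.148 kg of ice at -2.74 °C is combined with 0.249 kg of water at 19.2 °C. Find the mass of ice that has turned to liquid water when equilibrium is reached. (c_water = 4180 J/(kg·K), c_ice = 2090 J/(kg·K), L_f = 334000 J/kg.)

m_melted ≈ 0.0573 kg

Heat available from the water dropping to 0 °C: 0.249·4180·19.2 = 19984 J.
Of that, 0.148·2090·2.74 = 847.54 J goes to bring the ice to 0 °C, leaving 19136 J.
Melting all 0.148 kg of ice would need 0.148·334000 = 49432 J.
That's not enough to melt it all — equilibrium is at 0 °C with ice remaining.
Mass melted = 19136/334000 ≈ 0.05729 kg.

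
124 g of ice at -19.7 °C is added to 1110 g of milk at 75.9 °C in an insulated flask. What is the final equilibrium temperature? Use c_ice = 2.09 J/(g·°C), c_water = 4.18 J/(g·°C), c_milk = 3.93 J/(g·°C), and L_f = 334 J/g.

T_f ≈ 58.3 °C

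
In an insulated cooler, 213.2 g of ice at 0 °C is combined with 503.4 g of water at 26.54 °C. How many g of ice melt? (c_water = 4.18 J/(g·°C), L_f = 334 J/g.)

m_melted ≈ 167 g

Heat available from the water dropping to 0 °C: 503.4×4.18×26.54 = 55846 J.
Fully melting the ice requires m_ice L_f = 213.2×334 = 71209 J.
55846 J < 71209 J, so only part of the ice melts and the system sits at 0 °C.
m_melted×334 = 55846  ⇒  m_melted ≈ 167.2 g.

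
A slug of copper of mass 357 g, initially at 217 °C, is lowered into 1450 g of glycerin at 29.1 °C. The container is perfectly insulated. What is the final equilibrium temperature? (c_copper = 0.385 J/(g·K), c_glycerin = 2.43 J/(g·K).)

Heat gained plus heat lost sum to zero:
357·0.385·(T − 217) + 1450·2.43·(T − 29.1) = 0
3660.9 T = 132359
T = 132359 / 3660.9 = 36.2 °C

T_f ≈ 36.2 °C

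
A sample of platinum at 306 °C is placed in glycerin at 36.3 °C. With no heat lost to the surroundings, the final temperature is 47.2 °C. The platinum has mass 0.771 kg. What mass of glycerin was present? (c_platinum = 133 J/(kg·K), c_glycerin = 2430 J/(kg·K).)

m ≈ 1 kg

Energy conservation, ΣQ = 0:
0.771·133·(47.2 − 306) + m·2430·(47.2 − 36.3) = 0
26487 m = 26538
m = 26538/26487 ≈ 1.002 kg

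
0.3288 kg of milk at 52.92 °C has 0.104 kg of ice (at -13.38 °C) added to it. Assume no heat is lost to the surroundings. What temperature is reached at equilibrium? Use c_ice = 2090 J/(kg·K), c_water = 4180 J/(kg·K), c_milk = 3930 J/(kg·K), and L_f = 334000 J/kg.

T_f ≈ 17.8 °C

Heat gained plus heat lost sum to zero:
warm ice to 0 °C: 0.104×2090×(0 − (-13.38)) = 2908.3; melt ice: 0.104×334000 = 34736; warm the meltwater: 434.72 T; milk: 1292.2(T − 52.92)
1726.9 T = 68382 − 37644 = 30738
T ≈ 17.80 °C (positive, so assuming full melt was valid).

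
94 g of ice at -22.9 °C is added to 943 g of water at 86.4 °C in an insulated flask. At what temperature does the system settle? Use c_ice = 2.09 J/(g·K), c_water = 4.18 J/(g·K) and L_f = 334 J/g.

T_f ≈ 70.3 °C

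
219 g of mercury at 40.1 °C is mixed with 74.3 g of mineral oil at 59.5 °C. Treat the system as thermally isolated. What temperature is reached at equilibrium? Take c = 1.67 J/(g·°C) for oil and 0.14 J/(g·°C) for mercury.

T_f ≈ 55.7 °C

With ΣQ=0 the equilibrium temperature is the m·c-weighted mean:
T_f = (124.08*59.5 + 30.66*40.1) / (124.08 + 30.66)
    = 8612.3 / 154.74 ≈ 55.66 °C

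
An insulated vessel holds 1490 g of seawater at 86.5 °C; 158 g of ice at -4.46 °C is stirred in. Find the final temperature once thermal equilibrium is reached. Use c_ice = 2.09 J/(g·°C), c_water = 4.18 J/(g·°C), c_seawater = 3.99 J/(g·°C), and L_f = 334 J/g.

Sum of m c ΔT and latent-heat terms is zero:
ice -4.46→0 °C: 158·2.09·4.46 = 1472.8
  latent heat to melt: 158·334 = 52772
  warm the meltwater: 660.44 T
  seawater cools: 1490·3.99·(T − 86.5) = 5945.1(T − 86.5)
6605.5 T = 514251 − 54245 = 460006
T ≈ 69.64 °C (positive, so assuming full melt was valid).

T_f ≈ 69.6 °C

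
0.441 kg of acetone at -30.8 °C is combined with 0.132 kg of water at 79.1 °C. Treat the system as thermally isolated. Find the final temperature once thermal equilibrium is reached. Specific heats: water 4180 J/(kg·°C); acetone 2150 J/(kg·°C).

With ΣQ=0 the equilibrium temperature is the m·c-weighted mean:
T_f = (551.76×79.1 + 948.15×(-30.8)) / (551.76 + 948.15)
    = 14441 / 1499.9 ≈ 9.63 °C

T_f ≈ 9.6 °C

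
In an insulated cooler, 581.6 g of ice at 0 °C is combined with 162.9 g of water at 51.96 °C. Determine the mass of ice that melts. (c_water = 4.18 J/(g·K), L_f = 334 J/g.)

m_melted ≈ 106 g

Water can give up m c ΔT = 162.9×4.18×51.96 = 35381 J before reaching 0 °C.
Fully melting the ice requires m_ice L_f = 581.6×334 = 194254 J.
That's not enough to melt it all — equilibrium is at 0 °C with ice remaining.
Mass melted = 35381/334 ≈ 105.9 g.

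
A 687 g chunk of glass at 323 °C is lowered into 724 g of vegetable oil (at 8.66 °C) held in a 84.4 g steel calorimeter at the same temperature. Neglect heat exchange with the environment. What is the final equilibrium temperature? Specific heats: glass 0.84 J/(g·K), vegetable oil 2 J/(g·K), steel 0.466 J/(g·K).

Conservation of energy gives ΣQ = 0:
687·0.84·(T − 323) + 724·2·(T − 8.66) + 84.4·0.466·(T − 8.66) = 0
577.08(T − 323) + 1448(T − 8.66) + 39.33(T − 8.66) = 0
(577.08 + 1448 + 39.33) T = 577.08·323 + 1448·8.66 + 39.33·8.66
T = 199277 / 2064.4 = 96.5 °C

T_f ≈ 96.5 °C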